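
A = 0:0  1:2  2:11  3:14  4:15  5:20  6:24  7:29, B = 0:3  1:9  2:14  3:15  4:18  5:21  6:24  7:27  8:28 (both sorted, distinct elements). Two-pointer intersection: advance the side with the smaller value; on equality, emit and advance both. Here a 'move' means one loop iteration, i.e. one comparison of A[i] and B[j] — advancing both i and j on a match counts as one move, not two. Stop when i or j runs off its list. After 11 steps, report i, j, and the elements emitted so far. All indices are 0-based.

i=0 j=0: 0<3, i++
i=1 j=0: 2<3, i++
i=2 j=0: 11>3, j++
i=2 j=1: 11>9, j++
i=2 j=2: 11<14, i++
i=3 j=2: 14==14 emit, i++,j++
i=4 j=3: 15==15 emit, i++,j++
i=5 j=4: 20>18, j++
i=5 j=5: 20<21, i++
i=6 j=5: 24>21, j++
i=6 j=6: 24==24 emit, i++,j++

i=7, j=7, emitted=[14, 15, 24]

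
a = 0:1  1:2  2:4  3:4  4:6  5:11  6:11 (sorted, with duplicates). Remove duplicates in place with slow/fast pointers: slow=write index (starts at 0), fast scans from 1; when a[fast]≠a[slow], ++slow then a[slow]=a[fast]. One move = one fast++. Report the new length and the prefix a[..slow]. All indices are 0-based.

length 5; prefix = [1, 2, 4, 6, 11]

(s=0,f=1) a[fast]=2≠a[slow]=1 write a[1]=2 → slow++,fast++
(s=1,f=2) a[fast]=4≠a[slow]=2 write a[2]=4 → slow++,fast++
(s=2,f=3) a[fast]=4=a[slow] dup → fast++
(s=2,f=4) a[fast]=6≠a[slow]=4 write a[3]=6 → slow++,fast++
(s=3,f=5) a[fast]=11≠a[slow]=6 write a[4]=11 → slow++,fast++
(s=4,f=6) a[fast]=11=a[slow] dup → fast++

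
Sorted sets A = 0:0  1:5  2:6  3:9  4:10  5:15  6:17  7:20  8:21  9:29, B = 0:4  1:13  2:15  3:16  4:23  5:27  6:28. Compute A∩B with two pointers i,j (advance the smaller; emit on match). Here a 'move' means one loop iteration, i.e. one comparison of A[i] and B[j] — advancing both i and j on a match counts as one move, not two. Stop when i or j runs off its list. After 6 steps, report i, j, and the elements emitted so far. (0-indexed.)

i=0 j=0: 0<4, i++
i=1 j=0: 5>4, j++
i=1 j=1: 5<13, i++
i=2 j=1: 6<13, i++
i=3 j=1: 9<13, i++
i=4 j=1: 10<13, i++

i=5, j=1, emitted=[]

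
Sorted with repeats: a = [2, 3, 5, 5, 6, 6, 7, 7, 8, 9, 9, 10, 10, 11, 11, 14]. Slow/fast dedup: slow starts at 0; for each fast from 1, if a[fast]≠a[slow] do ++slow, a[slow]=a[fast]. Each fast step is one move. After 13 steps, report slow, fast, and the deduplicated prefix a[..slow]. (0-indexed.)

(s=0,f=1) a[fast]=3≠a[slow]=2 write a[1]=3 → slow++,fast++
(s=1,f=2) a[fast]=5≠a[slow]=3 write a[2]=5 → slow++,fast++
(s=2,f=3) a[fast]=5=a[slow] dup → fast++
(s=2,f=4) a[fast]=6≠a[slow]=5 write a[3]=6 → slow++,fast++
(s=3,f=5) a[fast]=6=a[slow] dup → fast++
(s=3,f=6) a[fast]=7≠a[slow]=6 write a[4]=7 → slow++,fast++
(s=4,f=7) a[fast]=7=a[slow] dup → fast++
(s=4,f=8) a[fast]=8≠a[slow]=7 write a[5]=8 → slow++,fast++
(s=5,f=9) a[fast]=9≠a[slow]=8 write a[6]=9 → slow++,fast++
(s=6,f=10) a[fast]=9=a[slow] dup → fast++
(s=6,f=11) a[fast]=10≠a[slow]=9 write a[7]=10 → slow++,fast++
(s=7,f=12) a[fast]=10=a[slow] dup → fast++
(s=7,f=13) a[fast]=11≠a[slow]=10 write a[8]=11 → slow++,fast++

slow=8, fast=14, prefix=[2, 3, 5, 6, 7, 8, 9, 10, 11]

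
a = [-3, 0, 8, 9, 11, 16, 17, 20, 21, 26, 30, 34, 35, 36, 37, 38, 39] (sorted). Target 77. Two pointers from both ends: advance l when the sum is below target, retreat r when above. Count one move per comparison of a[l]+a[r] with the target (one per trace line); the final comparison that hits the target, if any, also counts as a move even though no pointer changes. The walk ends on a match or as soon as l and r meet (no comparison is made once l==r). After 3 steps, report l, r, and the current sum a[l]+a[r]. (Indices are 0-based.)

[0,16] -3+39=36 <77 → l++
[1,16] 0+39=39 <77 → l++
[2,16] 8+39=47 <77 → l++

l=3, r=16, sum=48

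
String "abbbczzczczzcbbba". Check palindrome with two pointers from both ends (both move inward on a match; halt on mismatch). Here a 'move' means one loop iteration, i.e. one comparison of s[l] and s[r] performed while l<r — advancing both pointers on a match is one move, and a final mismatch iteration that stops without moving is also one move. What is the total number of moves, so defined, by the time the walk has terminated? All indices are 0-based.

l=0 r=16: 'a'=='a', l++,r--
l=1 r=15: 'b'=='b', l++,r--
l=2 r=14: 'b'=='b', l++,r--
l=3 r=13: 'b'=='b', l++,r--
l=4 r=12: 'c'=='c', l++,r--
l=5 r=11: 'z'=='z', l++,r--
l=6 r=10: 'z'=='z', l++,r--
l=7 r=9: 'c'=='c', l++,r--

8 moves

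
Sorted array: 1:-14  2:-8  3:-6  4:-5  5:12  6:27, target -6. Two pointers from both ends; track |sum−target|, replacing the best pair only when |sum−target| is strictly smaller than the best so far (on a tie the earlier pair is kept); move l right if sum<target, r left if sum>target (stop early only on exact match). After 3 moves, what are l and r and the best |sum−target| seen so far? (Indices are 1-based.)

[1,6] -14+27=13 d=19 * → r--
[1,5] -14+12=-2 d=4 * → r--
[1,4] -14+-5=-19 d=13 → l++

l=2, r=4, best |Δ|=4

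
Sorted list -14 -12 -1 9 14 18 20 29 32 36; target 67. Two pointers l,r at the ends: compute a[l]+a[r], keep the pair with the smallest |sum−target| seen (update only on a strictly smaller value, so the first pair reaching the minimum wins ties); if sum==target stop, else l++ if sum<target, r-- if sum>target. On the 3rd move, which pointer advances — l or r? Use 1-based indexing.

l

l=1 r=10: -14+36=22 d=45 *, l++
l=2 r=10: -12+36=24 d=43 *, l++
l=3 r=10: -1+36=35 d=32 *, l++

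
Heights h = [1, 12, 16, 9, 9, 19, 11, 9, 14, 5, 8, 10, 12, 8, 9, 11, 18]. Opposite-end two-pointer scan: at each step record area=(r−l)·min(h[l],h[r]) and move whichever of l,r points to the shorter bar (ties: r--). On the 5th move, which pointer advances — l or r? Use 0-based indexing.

[0,16] min(1,18)*16=16 best=16 * → l++
[1,16] min(12,18)*15=180 best=180 * → l++
[2,16] min(16,18)*14=224 best=224 * → l++
[3,16] min(9,18)*13=117 best=224 → l++
[4,16] min(9,18)*12=108 best=224 → l++

l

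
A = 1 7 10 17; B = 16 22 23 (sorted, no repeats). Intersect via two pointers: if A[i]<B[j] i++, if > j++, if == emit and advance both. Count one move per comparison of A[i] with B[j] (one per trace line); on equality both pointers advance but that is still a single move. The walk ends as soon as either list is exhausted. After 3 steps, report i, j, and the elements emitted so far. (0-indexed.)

i=0 j=0: 1<16, i++
i=1 j=0: 7<16, i++
i=2 j=0: 10<16, i++

i=3, j=0, emitted=[]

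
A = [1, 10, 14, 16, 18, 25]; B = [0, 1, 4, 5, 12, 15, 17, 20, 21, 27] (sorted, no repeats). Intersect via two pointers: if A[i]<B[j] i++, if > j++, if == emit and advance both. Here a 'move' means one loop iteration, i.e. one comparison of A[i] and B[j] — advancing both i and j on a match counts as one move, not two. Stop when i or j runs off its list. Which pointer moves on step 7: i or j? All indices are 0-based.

i

i=0 j=0: 1>0, j++
i=0 j=1: 1==1 emit, i++,j++
i=1 j=2: 10>4, j++
i=1 j=3: 10>5, j++
i=1 j=4: 10<12, i++
i=2 j=4: 14>12, j++
i=2 j=5: 14<15, i++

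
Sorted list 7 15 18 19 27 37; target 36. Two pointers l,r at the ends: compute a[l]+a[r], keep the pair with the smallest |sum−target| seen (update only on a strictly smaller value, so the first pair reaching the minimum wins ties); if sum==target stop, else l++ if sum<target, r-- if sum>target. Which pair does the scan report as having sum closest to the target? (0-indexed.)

l=0 r=5: 7+37=44 d=8 *, r--
l=0 r=4: 7+27=34 d=2 *, l++
l=1 r=4: 15+27=42 d=6, r--
l=1 r=3: 15+19=34 d=2, l++
l=2 r=3: 18+19=37 d=1 *, r--

pair (18, 19) with sum 37 (|Δ|=1)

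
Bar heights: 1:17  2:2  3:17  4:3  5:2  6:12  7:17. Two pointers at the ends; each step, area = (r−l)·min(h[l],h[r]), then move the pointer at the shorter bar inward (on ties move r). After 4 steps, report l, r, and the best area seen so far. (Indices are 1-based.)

l=1, r=3, best area=102

[1,7] min(17,17)*6=102 best=102 * → r--
[1,6] min(17,12)*5=60 best=102 → r--
[1,5] min(17,2)*4=8 best=102 → r--
[1,4] min(17,3)*3=9 best=102 → r--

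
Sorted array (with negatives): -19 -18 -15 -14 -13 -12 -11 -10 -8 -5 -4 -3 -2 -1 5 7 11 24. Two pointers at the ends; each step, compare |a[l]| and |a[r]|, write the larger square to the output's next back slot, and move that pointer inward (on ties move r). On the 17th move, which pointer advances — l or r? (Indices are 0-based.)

l=0 r=17: |-19|<=|24| out[17]=576, r--
l=0 r=16: |-19|>|11| out[16]=361, l++
l=1 r=16: |-18|>|11| out[15]=324, l++
l=2 r=16: |-15|>|11| out[14]=225, l++
l=3 r=16: |-14|>|11| out[13]=196, l++
l=4 r=16: |-13|>|11| out[12]=169, l++
l=5 r=16: |-12|>|11| out[11]=144, l++
l=6 r=16: |-11|<=|11| out[10]=121, r--
l=6 r=15: |-11|>|7| out[9]=121, l++
l=7 r=15: |-10|>|7| out[8]=100, l++
l=8 r=15: |-8|>|7| out[7]=64, l++
l=9 r=15: |-5|<=|7| out[6]=49, r--
l=9 r=14: |-5|<=|5| out[5]=25, r--
l=9 r=13: |-5|>|-1| out[4]=25, l++
l=10 r=13: |-4|>|-1| out[3]=16, l++
l=11 r=13: |-3|>|-1| out[2]=9, l++
l=12 r=13: |-2|>|-1| out[1]=4, l++

l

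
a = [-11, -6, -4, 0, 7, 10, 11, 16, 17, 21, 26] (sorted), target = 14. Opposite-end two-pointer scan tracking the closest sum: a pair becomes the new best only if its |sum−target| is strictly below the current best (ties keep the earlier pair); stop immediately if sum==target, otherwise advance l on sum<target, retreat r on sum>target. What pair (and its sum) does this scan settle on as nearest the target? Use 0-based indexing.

pair (-11, 26) with sum 15 (|Δ|=1)

l=0 r=10: -11+26=15 d=1 *, r--
l=0 r=9: -11+21=10 d=4, l++
l=1 r=9: -6+21=15 d=1, r--
l=1 r=8: -6+17=11 d=3, l++
l=2 r=8: -4+17=13 d=1, l++
l=3 r=8: 0+17=17 d=3, r--
l=3 r=7: 0+16=16 d=2, r--
l=3 r=6: 0+11=11 d=3, l++
l=4 r=6: 7+11=18 d=4, r--
l=4 r=5: 7+10=17 d=3, r--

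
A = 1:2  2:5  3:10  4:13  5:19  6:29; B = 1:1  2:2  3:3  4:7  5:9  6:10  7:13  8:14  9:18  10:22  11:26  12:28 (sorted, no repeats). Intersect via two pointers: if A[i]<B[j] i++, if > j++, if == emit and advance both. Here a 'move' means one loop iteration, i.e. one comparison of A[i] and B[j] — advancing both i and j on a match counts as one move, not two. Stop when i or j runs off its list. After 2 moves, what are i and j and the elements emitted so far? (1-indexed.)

i=2, j=3, emitted=[2]

i=1 j=1: 2>1, j++
i=1 j=2: 2==2 emit, i++,j++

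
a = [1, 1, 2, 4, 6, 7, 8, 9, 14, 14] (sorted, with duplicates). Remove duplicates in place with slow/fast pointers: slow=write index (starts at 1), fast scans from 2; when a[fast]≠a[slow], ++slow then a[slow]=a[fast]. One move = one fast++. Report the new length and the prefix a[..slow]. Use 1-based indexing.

length 8; prefix = [1, 2, 4, 6, 7, 8, 9, 14]

(s=1,f=2) a[fast]=1=a[slow] dup → fast++
(s=1,f=3) a[fast]=2≠a[slow]=1 write a[2]=2 → slow++,fast++
(s=2,f=4) a[fast]=4≠a[slow]=2 write a[3]=4 → slow++,fast++
(s=3,f=5) a[fast]=6≠a[slow]=4 write a[4]=6 → slow++,fast++
(s=4,f=6) a[fast]=7≠a[slow]=6 write a[5]=7 → slow++,fast++
(s=5,f=7) a[fast]=8≠a[slow]=7 write a[6]=8 → slow++,fast++
(s=6,f=8) a[fast]=9≠a[slow]=8 write a[7]=9 → slow++,fast++
(s=7,f=9) a[fast]=14≠a[slow]=9 write a[8]=14 → slow++,fast++
(s=8,f=10) a[fast]=14=a[slow] dup → fast++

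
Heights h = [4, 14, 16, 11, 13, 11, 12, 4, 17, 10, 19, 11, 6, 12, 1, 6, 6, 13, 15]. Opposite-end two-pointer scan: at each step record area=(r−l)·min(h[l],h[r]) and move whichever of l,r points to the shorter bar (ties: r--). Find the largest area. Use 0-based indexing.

max area = 240

l=0 r=18: min(4,15)*18=72 best=72 *, l++
l=1 r=18: min(14,15)*17=238 best=238 *, l++
l=2 r=18: min(16,15)*16=240 best=240 *, r--
l=2 r=17: min(16,13)*15=195 best=240, r--
l=2 r=16: min(16,6)*14=84 best=240, r--
l=2 r=15: min(16,6)*13=78 best=240, r--
l=2 r=14: min(16,1)*12=12 best=240, r--
l=2 r=13: min(16,12)*11=132 best=240, r--
l=2 r=12: min(16,6)*10=60 best=240, r--
l=2 r=11: min(16,11)*9=99 best=240, r--
l=2 r=10: min(16,19)*8=128 best=240, l++
l=3 r=10: min(11,19)*7=77 best=240, l++
l=4 r=10: min(13,19)*6=78 best=240, l++
l=5 r=10: min(11,19)*5=55 best=240, l++
l=6 r=10: min(12,19)*4=48 best=240, l++
l=7 r=10: min(4,19)*3=12 best=240, l++
l=8 r=10: min(17,19)*2=34 best=240, l++
l=9 r=10: min(10,19)*1=10 best=240, l++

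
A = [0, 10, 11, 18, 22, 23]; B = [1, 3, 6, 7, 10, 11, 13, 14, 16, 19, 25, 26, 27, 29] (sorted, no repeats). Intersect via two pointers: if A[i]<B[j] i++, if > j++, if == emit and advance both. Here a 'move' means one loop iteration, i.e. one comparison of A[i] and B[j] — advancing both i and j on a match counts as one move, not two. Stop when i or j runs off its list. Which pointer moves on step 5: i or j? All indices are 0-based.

i=0 j=0: 0<1, i++
i=1 j=0: 10>1, j++
i=1 j=1: 10>3, j++
i=1 j=2: 10>6, j++
i=1 j=3: 10>7, j++

j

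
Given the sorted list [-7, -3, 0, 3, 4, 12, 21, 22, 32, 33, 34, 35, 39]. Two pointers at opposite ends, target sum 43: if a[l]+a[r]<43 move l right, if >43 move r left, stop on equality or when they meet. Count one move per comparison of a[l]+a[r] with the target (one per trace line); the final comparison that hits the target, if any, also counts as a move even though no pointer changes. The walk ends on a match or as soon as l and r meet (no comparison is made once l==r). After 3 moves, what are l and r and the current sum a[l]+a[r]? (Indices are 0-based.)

l=3, r=12, sum=42

[0,12] -7+39=32 <43 → l++
[1,12] -3+39=36 <43 → l++
[2,12] 0+39=39 <43 → l++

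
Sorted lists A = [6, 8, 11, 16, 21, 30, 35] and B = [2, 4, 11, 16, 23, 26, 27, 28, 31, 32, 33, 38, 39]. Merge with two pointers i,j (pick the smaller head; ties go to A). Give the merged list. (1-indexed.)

[2, 4, 6, 8, 11, 11, 16, 16, 21, 23, 26, 27, 28, 30, 31, 32, 33, 35, 38, 39]

i=1 j=1: A[i]=6>B[j]=2 take 2, j++
i=1 j=2: A[i]=6>B[j]=4 take 4, j++
i=1 j=3: A[i]=6<=B[j]=11 take 6, i++
i=2 j=3: A[i]=8<=B[j]=11 take 8, i++
i=3 j=3: A[i]=11<=B[j]=11 take 11, i++
i=4 j=3: A[i]=16>B[j]=11 take 11, j++
i=4 j=4: A[i]=16<=B[j]=16 take 16, i++
i=5 j=4: A[i]=21>B[j]=16 take 16, j++
i=5 j=5: A[i]=21<=B[j]=23 take 21, i++
i=6 j=5: A[i]=30>B[j]=23 take 23, j++
i=6 j=6: A[i]=30>B[j]=26 take 26, j++
i=6 j=7: A[i]=30>B[j]=27 take 27, j++
i=6 j=8: A[i]=30>B[j]=28 take 28, j++
i=6 j=9: A[i]=30<=B[j]=31 take 30, i++
i=7 j=9: A[i]=35>B[j]=31 take 31, j++
i=7 j=10: A[i]=35>B[j]=32 take 32, j++
i=7 j=11: A[i]=35>B[j]=33 take 33, j++
i=7 j=12: A[i]=35<=B[j]=38 take 35, i++
i=8 j=12: A done, take B[j]=38, j++
i=8 j=13: A done, take B[j]=39, j++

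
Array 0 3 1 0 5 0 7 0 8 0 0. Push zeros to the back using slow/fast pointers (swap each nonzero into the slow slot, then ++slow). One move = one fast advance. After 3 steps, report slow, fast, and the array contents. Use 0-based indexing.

(s=0,f=0) a[fast]=0 → fast++
(s=0,f=1) a[fast]=3≠0 swap→a[0]=3 → slow++,fast++
(s=1,f=2) a[fast]=1≠0 swap→a[1]=1 → slow++,fast++

slow=2, fast=3, a=[3, 1, 0, 0, 5, 0, 7, 0, 8, 0, 0]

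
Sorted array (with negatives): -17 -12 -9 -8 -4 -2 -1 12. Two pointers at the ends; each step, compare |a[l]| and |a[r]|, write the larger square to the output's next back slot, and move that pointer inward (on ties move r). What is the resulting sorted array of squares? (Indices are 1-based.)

[1, 4, 16, 64, 81, 144, 144, 289]

l=1 r=8: |-17|>|12| out[8]=289, l++
l=2 r=8: |-12|<=|12| out[7]=144, r--
l=2 r=7: |-12|>|-1| out[6]=144, l++
l=3 r=7: |-9|>|-1| out[5]=81, l++
l=4 r=7: |-8|>|-1| out[4]=64, l++
l=5 r=7: |-4|>|-1| out[3]=16, l++
l=6 r=7: |-2|>|-1| out[2]=4, l++
l=7 r=7: |-1|<=|-1| out[1]=1, r--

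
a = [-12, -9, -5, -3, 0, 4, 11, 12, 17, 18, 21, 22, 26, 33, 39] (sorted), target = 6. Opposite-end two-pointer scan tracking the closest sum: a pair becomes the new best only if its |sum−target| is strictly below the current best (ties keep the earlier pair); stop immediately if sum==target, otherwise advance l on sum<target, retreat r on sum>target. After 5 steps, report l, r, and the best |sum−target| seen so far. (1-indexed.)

[1,15] -12+39=27 d=21 * → r--
[1,14] -12+33=21 d=15 * → r--
[1,13] -12+26=14 d=8 * → r--
[1,12] -12+22=10 d=4 * → r--
[1,11] -12+21=9 d=3 * → r--

l=1, r=10, best |Δ|=3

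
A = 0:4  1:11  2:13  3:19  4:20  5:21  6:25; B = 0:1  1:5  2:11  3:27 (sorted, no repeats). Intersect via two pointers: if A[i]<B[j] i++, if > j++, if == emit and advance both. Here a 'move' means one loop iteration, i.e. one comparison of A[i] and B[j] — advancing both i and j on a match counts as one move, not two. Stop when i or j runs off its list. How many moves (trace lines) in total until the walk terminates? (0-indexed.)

[i=0,j=0] 4>1 → j++
[i=0,j=1] 4<5 → i++
[i=1,j=1] 11>5 → j++
[i=1,j=2] 11==11 emit → i++,j++
[i=2,j=3] 13<27 → i++
[i=3,j=3] 19<27 → i++
[i=4,j=3] 20<27 → i++
[i=5,j=3] 21<27 → i++
[i=6,j=3] 25<27 → i++

9 moves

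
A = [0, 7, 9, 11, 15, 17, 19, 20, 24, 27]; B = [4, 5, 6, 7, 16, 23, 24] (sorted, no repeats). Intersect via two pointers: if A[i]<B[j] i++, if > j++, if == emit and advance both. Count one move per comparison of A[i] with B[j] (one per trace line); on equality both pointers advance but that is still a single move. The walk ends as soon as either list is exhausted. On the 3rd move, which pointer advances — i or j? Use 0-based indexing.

i=0 j=0: 0<4, i++
i=1 j=0: 7>4, j++
i=1 j=1: 7>5, j++

j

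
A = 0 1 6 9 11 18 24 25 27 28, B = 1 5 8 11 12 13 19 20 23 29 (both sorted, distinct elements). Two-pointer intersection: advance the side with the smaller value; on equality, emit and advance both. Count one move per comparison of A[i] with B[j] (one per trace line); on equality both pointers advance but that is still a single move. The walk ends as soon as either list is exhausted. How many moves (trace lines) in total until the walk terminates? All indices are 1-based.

17 moves

[i=1,j=1] 0<1 → i++
[i=2,j=1] 1==1 emit → i++,j++
[i=3,j=2] 6>5 → j++
[i=3,j=3] 6<8 → i++
[i=4,j=3] 9>8 → j++
[i=4,j=4] 9<11 → i++
[i=5,j=4] 11==11 emit → i++,j++
[i=6,j=5] 18>12 → j++
[i=6,j=6] 18>13 → j++
[i=6,j=7] 18<19 → i++
[i=7,j=7] 24>19 → j++
[i=7,j=8] 24>20 → j++
[i=7,j=9] 24>23 → j++
[i=7,j=10] 24<29 → i++
[i=8,j=10] 25<29 → i++
[i=9,j=10] 27<29 → i++
[i=10,j=10] 28<29 → i++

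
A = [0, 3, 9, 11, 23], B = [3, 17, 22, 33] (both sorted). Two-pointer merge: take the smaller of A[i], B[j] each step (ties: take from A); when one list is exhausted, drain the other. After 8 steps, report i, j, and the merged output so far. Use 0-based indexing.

i=0 j=0: A[i]=0<=B[j]=3 take 0, i++
i=1 j=0: A[i]=3<=B[j]=3 take 3, i++
i=2 j=0: A[i]=9>B[j]=3 take 3, j++
i=2 j=1: A[i]=9<=B[j]=17 take 9, i++
i=3 j=1: A[i]=11<=B[j]=17 take 11, i++
i=4 j=1: A[i]=23>B[j]=17 take 17, j++
i=4 j=2: A[i]=23>B[j]=22 take 22, j++
i=4 j=3: A[i]=23<=B[j]=33 take 23, i++

i=5, j=3, merged so far=[0, 3, 3, 9, 11, 17, 22, 23]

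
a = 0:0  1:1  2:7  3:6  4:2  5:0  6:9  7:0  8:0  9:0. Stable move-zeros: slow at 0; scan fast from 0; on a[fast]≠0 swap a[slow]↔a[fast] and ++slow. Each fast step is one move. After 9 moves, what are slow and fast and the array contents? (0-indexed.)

slow=0 fast=0: a[fast]=0, fast++
slow=0 fast=1: a[fast]=1≠0 swap→a[0]=1, slow++,fast++
slow=1 fast=2: a[fast]=7≠0 swap→a[1]=7, slow++,fast++
slow=2 fast=3: a[fast]=6≠0 swap→a[2]=6, slow++,fast++
slow=3 fast=4: a[fast]=2≠0 swap→a[3]=2, slow++,fast++
slow=4 fast=5: a[fast]=0, fast++
slow=4 fast=6: a[fast]=9≠0 swap→a[4]=9, slow++,fast++
slow=5 fast=7: a[fast]=0, fast++
slow=5 fast=8: a[fast]=0, fast++

slow=5, fast=9, a=[1, 7, 6, 2, 9, 0, 0, 0, 0, 0]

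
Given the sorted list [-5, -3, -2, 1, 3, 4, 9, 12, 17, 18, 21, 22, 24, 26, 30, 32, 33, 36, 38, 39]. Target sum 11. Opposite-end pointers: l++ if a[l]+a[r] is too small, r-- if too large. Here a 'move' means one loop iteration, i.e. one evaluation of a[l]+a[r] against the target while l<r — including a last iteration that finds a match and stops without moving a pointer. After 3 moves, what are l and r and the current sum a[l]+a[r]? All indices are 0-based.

[0,19] -5+39=34 >11 → r--
[0,18] -5+38=33 >11 → r--
[0,17] -5+36=31 >11 → r--

l=0, r=16, sum=28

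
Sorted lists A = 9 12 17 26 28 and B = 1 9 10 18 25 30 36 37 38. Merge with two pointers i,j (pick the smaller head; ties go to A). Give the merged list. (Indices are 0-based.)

i=0 j=0: A[i]=9>B[j]=1 take 1, j++
i=0 j=1: A[i]=9<=B[j]=9 take 9, i++
i=1 j=1: A[i]=12>B[j]=9 take 9, j++
i=1 j=2: A[i]=12>B[j]=10 take 10, j++
i=1 j=3: A[i]=12<=B[j]=18 take 12, i++
i=2 j=3: A[i]=17<=B[j]=18 take 17, i++
i=3 j=3: A[i]=26>B[j]=18 take 18, j++
i=3 j=4: A[i]=26>B[j]=25 take 25, j++
i=3 j=5: A[i]=26<=B[j]=30 take 26, i++
i=4 j=5: A[i]=28<=B[j]=30 take 28, i++
i=5 j=5: A done, take B[j]=30, j++
i=5 j=6: A done, take B[j]=36, j++
i=5 j=7: A done, take B[j]=37, j++
i=5 j=8: A done, take B[j]=38, j++

[1, 9, 9, 10, 12, 17, 18, 25, 26, 28, 30, 36, 37, 38]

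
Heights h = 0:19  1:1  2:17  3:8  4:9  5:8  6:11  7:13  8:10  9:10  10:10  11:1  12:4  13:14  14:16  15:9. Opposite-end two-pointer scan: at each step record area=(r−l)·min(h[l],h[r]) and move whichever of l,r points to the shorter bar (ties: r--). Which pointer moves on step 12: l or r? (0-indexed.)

r

[0,15] min(19,9)*15=135 best=135 * → r--
[0,14] min(19,16)*14=224 best=224 * → r--
[0,13] min(19,14)*13=182 best=224 → r--
[0,12] min(19,4)*12=48 best=224 → r--
[0,11] min(19,1)*11=11 best=224 → r--
[0,10] min(19,10)*10=100 best=224 → r--
[0,9] min(19,10)*9=90 best=224 → r--
[0,8] min(19,10)*8=80 best=224 → r--
[0,7] min(19,13)*7=91 best=224 → r--
[0,6] min(19,11)*6=66 best=224 → r--
[0,5] min(19,8)*5=40 best=224 → r--
[0,4] min(19,9)*4=36 best=224 → r--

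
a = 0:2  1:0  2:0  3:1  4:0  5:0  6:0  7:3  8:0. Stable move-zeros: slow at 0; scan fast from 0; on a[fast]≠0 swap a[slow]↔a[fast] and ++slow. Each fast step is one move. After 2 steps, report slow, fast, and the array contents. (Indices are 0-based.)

slow=1, fast=2, a=[2, 0, 0, 1, 0, 0, 0, 3, 0]

(s=0,f=0) a[fast]=2≠0 swap→a[0]=2 → slow++,fast++
(s=1,f=1) a[fast]=0 → fast++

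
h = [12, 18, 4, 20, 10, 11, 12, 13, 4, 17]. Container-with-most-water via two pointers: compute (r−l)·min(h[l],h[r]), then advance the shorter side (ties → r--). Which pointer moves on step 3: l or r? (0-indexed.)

[0,9] min(12,17)*9=108 best=108 * → l++
[1,9] min(18,17)*8=136 best=136 * → r--
[1,8] min(18,4)*7=28 best=136 → r--

r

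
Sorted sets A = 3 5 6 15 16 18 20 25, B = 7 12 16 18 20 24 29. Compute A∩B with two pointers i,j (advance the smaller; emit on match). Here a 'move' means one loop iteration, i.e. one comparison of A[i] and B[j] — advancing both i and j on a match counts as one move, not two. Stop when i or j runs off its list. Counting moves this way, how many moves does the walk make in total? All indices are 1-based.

11 moves

i=1 j=1: 3<7, i++
i=2 j=1: 5<7, i++
i=3 j=1: 6<7, i++
i=4 j=1: 15>7, j++
i=4 j=2: 15>12, j++
i=4 j=3: 15<16, i++
i=5 j=3: 16==16 emit, i++,j++
i=6 j=4: 18==18 emit, i++,j++
i=7 j=5: 20==20 emit, i++,j++
i=8 j=6: 25>24, j++
i=8 j=7: 25<29, i++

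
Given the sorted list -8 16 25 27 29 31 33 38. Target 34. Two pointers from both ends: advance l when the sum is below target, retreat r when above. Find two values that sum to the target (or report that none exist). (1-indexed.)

[1,8] -8+38=30 <34 → l++
[2,8] 16+38=54 >34 → r--
[2,7] 16+33=49 >34 → r--
[2,6] 16+31=47 >34 → r--
[2,5] 16+29=45 >34 → r--
[2,4] 16+27=43 >34 → r--
[2,3] 16+25=41 >34 → r--

no pair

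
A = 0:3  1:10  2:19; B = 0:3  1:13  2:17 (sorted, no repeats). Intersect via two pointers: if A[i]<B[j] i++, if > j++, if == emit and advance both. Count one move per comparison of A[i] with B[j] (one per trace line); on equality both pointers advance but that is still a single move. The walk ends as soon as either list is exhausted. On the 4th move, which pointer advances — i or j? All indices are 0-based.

[i=0,j=0] 3==3 emit → i++,j++
[i=1,j=1] 10<13 → i++
[i=2,j=1] 19>13 → j++
[i=2,j=2] 19>17 → j++

j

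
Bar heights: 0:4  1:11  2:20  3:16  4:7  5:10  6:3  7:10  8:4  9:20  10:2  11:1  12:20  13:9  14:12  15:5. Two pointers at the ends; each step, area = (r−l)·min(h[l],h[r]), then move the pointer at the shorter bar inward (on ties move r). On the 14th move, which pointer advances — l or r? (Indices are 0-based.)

r

l=0 r=15: min(4,5)*15=60 best=60 *, l++
l=1 r=15: min(11,5)*14=70 best=70 *, r--
l=1 r=14: min(11,12)*13=143 best=143 *, l++
l=2 r=14: min(20,12)*12=144 best=144 *, r--
l=2 r=13: min(20,9)*11=99 best=144, r--
l=2 r=12: min(20,20)*10=200 best=200 *, r--
l=2 r=11: min(20,1)*9=9 best=200, r--
l=2 r=10: min(20,2)*8=16 best=200, r--
l=2 r=9: min(20,20)*7=140 best=200, r--
l=2 r=8: min(20,4)*6=24 best=200, r--
l=2 r=7: min(20,10)*5=50 best=200, r--
l=2 r=6: min(20,3)*4=12 best=200, r--
l=2 r=5: min(20,10)*3=30 best=200, r--
l=2 r=4: min(20,7)*2=14 best=200, r--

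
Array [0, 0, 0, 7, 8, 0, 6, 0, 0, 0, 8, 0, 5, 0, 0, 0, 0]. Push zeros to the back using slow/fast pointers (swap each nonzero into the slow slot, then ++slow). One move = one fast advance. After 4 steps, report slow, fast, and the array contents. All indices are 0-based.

(s=0,f=0) a[fast]=0 → fast++
(s=0,f=1) a[fast]=0 → fast++
(s=0,f=2) a[fast]=0 → fast++
(s=0,f=3) a[fast]=7≠0 swap→a[0]=7 → slow++,fast++

slow=1, fast=4, a=[7, 0, 0, 0, 8, 0, 6, 0, 0, 0, 8, 0, 5, 0, 0, 0, 0]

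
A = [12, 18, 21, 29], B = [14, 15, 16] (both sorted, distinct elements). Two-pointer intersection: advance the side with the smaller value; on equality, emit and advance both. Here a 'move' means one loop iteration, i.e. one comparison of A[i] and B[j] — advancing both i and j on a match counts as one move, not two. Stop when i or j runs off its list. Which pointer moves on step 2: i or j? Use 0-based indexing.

i=0 j=0: 12<14, i++
i=1 j=0: 18>14, j++

j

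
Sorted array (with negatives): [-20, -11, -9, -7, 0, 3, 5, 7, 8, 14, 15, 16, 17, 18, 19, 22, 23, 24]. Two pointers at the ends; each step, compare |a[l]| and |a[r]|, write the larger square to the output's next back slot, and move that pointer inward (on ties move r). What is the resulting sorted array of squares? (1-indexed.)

[0, 9, 25, 49, 49, 64, 81, 121, 196, 225, 256, 289, 324, 361, 400, 484, 529, 576]

[1,18] |-20|<=|24| out[18]=576 → r--
[1,17] |-20|<=|23| out[17]=529 → r--
[1,16] |-20|<=|22| out[16]=484 → r--
[1,15] |-20|>|19| out[15]=400 → l++
[2,15] |-11|<=|19| out[14]=361 → r--
[2,14] |-11|<=|18| out[13]=324 → r--
[2,13] |-11|<=|17| out[12]=289 → r--
[2,12] |-11|<=|16| out[11]=256 → r--
[2,11] |-11|<=|15| out[10]=225 → r--
[2,10] |-11|<=|14| out[9]=196 → r--
[2,9] |-11|>|8| out[8]=121 → l++
[3,9] |-9|>|8| out[7]=81 → l++
[4,9] |-7|<=|8| out[6]=64 → r--
[4,8] |-7|<=|7| out[5]=49 → r--
[4,7] |-7|>|5| out[4]=49 → l++
[5,7] |0|<=|5| out[3]=25 → r--
[5,6] |0|<=|3| out[2]=9 → r--
[5,5] |0|<=|0| out[1]=0 → r--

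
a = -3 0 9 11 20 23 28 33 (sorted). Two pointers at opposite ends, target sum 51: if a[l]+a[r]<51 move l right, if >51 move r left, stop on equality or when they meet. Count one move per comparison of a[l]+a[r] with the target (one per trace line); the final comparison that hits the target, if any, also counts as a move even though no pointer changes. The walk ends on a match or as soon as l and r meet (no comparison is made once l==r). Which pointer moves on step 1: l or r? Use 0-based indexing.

l

l=0 r=7: -3+33=30 <51, l++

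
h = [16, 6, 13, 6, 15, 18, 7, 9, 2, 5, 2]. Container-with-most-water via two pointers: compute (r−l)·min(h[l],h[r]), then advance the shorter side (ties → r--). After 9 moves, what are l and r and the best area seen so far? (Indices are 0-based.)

l=0 r=10: min(16,2)*10=20 best=20 *, r--
l=0 r=9: min(16,5)*9=45 best=45 *, r--
l=0 r=8: min(16,2)*8=16 best=45, r--
l=0 r=7: min(16,9)*7=63 best=63 *, r--
l=0 r=6: min(16,7)*6=42 best=63, r--
l=0 r=5: min(16,18)*5=80 best=80 *, l++
l=1 r=5: min(6,18)*4=24 best=80, l++
l=2 r=5: min(13,18)*3=39 best=80, l++
l=3 r=5: min(6,18)*2=12 best=80, l++

l=4, r=5, best area=80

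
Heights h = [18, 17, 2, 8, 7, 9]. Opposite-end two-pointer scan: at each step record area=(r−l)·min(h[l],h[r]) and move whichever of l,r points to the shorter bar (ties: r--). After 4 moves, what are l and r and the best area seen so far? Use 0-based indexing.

l=0, r=1, best area=45

[0,5] min(18,9)*5=45 best=45 * → r--
[0,4] min(18,7)*4=28 best=45 → r--
[0,3] min(18,8)*3=24 best=45 → r--
[0,2] min(18,2)*2=4 best=45 → r--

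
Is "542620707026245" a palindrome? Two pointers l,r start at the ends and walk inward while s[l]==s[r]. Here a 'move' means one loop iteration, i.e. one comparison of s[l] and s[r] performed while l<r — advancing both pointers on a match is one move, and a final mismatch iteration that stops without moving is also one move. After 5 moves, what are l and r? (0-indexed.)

l=5, r=9

[0,14] '5'=='5' → l++,r--
[1,13] '4'=='4' → l++,r--
[2,12] '2'=='2' → l++,r--
[3,11] '6'=='6' → l++,r--
[4,10] '2'=='2' → l++,r--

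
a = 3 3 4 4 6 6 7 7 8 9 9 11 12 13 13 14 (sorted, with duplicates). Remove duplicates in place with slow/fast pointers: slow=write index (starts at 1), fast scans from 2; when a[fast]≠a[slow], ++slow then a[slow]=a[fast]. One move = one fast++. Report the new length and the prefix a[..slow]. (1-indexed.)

slow=1 fast=2: a[fast]=3=a[slow] dup, fast++
slow=1 fast=3: a[fast]=4≠a[slow]=3 write a[2]=4, slow++,fast++
slow=2 fast=4: a[fast]=4=a[slow] dup, fast++
slow=2 fast=5: a[fast]=6≠a[slow]=4 write a[3]=6, slow++,fast++
slow=3 fast=6: a[fast]=6=a[slow] dup, fast++
slow=3 fast=7: a[fast]=7≠a[slow]=6 write a[4]=7, slow++,fast++
slow=4 fast=8: a[fast]=7=a[slow] dup, fast++
slow=4 fast=9: a[fast]=8≠a[slow]=7 write a[5]=8, slow++,fast++
slow=5 fast=10: a[fast]=9≠a[slow]=8 write a[6]=9, slow++,fast++
slow=6 fast=11: a[fast]=9=a[slow] dup, fast++
slow=6 fast=12: a[fast]=11≠a[slow]=9 write a[7]=11, slow++,fast++
slow=7 fast=13: a[fast]=12≠a[slow]=11 write a[8]=12, slow++,fast++
slow=8 fast=14: a[fast]=13≠a[slow]=12 write a[9]=13, slow++,fast++
slow=9 fast=15: a[fast]=13=a[slow] dup, fast++
slow=9 fast=16: a[fast]=14≠a[slow]=13 write a[10]=14, slow++,fast++

length 10; prefix = [3, 4, 6, 7, 8, 9, 11, 12, 13, 14]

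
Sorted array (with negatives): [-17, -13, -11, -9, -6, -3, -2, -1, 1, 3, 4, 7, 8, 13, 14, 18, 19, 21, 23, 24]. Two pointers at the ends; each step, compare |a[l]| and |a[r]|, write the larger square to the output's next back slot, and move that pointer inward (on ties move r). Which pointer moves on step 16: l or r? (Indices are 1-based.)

r

[1,20] |-17|<=|24| out[20]=576 → r--
[1,19] |-17|<=|23| out[19]=529 → r--
[1,18] |-17|<=|21| out[18]=441 → r--
[1,17] |-17|<=|19| out[17]=361 → r--
[1,16] |-17|<=|18| out[16]=324 → r--
[1,15] |-17|>|14| out[15]=289 → l++
[2,15] |-13|<=|14| out[14]=196 → r--
[2,14] |-13|<=|13| out[13]=169 → r--
[2,13] |-13|>|8| out[12]=169 → l++
[3,13] |-11|>|8| out[11]=121 → l++
[4,13] |-9|>|8| out[10]=81 → l++
[5,13] |-6|<=|8| out[9]=64 → r--
[5,12] |-6|<=|7| out[8]=49 → r--
[5,11] |-6|>|4| out[7]=36 → l++
[6,11] |-3|<=|4| out[6]=16 → r--
[6,10] |-3|<=|3| out[5]=9 → r--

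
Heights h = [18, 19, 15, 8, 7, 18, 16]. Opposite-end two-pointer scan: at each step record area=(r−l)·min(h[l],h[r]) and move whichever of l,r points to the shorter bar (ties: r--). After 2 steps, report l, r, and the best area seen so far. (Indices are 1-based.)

l=1 r=7: min(18,16)*6=96 best=96 *, r--
l=1 r=6: min(18,18)*5=90 best=96, r--

l=1, r=5, best area=96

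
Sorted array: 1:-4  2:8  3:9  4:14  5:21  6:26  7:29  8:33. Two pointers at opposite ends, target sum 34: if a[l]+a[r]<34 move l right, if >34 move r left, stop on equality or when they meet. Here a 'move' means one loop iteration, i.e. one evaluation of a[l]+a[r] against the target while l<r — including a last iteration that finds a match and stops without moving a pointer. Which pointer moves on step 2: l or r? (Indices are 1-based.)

l=1 r=8: -4+33=29 <34, l++
l=2 r=8: 8+33=41 >34, r--

r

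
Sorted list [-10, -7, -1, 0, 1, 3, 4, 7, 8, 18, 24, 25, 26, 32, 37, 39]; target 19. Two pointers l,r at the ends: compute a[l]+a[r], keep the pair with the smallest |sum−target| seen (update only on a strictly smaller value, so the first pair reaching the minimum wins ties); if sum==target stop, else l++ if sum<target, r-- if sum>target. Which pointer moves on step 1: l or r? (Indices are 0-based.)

r

l=0 r=15: -10+39=29 d=10 *, r--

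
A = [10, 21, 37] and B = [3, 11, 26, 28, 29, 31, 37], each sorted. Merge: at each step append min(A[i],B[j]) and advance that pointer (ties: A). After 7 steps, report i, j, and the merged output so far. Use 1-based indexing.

i=3, j=6, merged so far=[3, 10, 11, 21, 26, 28, 29]

[i=1,j=1] A[i]=10>B[j]=3 take 3 → j++
[i=1,j=2] A[i]=10<=B[j]=11 take 10 → i++
[i=2,j=2] A[i]=21>B[j]=11 take 11 → j++
[i=2,j=3] A[i]=21<=B[j]=26 take 21 → i++
[i=3,j=3] A[i]=37>B[j]=26 take 26 → j++
[i=3,j=4] A[i]=37>B[j]=28 take 28 → j++
[i=3,j=5] A[i]=37>B[j]=29 take 29 → j++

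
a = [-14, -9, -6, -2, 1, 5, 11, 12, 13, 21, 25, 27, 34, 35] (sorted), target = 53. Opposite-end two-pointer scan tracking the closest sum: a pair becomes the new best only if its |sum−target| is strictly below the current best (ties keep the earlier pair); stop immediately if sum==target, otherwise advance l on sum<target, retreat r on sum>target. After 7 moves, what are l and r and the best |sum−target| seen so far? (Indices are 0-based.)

l=0 r=13: -14+35=21 d=32 *, l++
l=1 r=13: -9+35=26 d=27 *, l++
l=2 r=13: -6+35=29 d=24 *, l++
l=3 r=13: -2+35=33 d=20 *, l++
l=4 r=13: 1+35=36 d=17 *, l++
l=5 r=13: 5+35=40 d=13 *, l++
l=6 r=13: 11+35=46 d=7 *, l++

l=7, r=13, best |Δ|=7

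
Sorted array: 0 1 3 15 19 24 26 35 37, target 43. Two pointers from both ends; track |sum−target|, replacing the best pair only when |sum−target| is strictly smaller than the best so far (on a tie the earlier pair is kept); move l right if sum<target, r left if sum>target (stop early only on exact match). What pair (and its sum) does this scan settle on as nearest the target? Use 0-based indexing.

pair (19, 24) with sum 43 (|Δ|=0)

l=0 r=8: 0+37=37 d=6 *, l++
l=1 r=8: 1+37=38 d=5 *, l++
l=2 r=8: 3+37=40 d=3 *, l++
l=3 r=8: 15+37=52 d=9, r--
l=3 r=7: 15+35=50 d=7, r--
l=3 r=6: 15+26=41 d=2 *, l++
l=4 r=6: 19+26=45 d=2, r--
l=4 r=5: 19+24=43 d=0 *, stop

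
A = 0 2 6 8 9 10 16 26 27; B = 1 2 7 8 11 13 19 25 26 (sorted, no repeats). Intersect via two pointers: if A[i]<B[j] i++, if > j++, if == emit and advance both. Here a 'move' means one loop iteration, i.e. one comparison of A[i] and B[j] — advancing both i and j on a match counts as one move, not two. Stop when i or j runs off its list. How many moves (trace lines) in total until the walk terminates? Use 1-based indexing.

[i=1,j=1] 0<1 → i++
[i=2,j=1] 2>1 → j++
[i=2,j=2] 2==2 emit → i++,j++
[i=3,j=3] 6<7 → i++
[i=4,j=3] 8>7 → j++
[i=4,j=4] 8==8 emit → i++,j++
[i=5,j=5] 9<11 → i++
[i=6,j=5] 10<11 → i++
[i=7,j=5] 16>11 → j++
[i=7,j=6] 16>13 → j++
[i=7,j=7] 16<19 → i++
[i=8,j=7] 26>19 → j++
[i=8,j=8] 26>25 → j++
[i=8,j=9] 26==26 emit → i++,j++

14 moves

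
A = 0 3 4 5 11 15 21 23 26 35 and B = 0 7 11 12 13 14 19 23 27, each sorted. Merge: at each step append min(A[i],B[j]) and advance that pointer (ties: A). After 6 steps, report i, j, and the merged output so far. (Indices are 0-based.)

i=4, j=2, merged so far=[0, 0, 3, 4, 5, 7]

[i=0,j=0] A[i]=0<=B[j]=0 take 0 → i++
[i=1,j=0] A[i]=3>B[j]=0 take 0 → j++
[i=1,j=1] A[i]=3<=B[j]=7 take 3 → i++
[i=2,j=1] A[i]=4<=B[j]=7 take 4 → i++
[i=3,j=1] A[i]=5<=B[j]=7 take 5 → i++
[i=4,j=1] A[i]=11>B[j]=7 take 7 → j++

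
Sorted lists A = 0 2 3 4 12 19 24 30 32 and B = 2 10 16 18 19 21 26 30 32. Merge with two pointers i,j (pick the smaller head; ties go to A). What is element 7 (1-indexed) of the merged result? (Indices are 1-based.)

[i=1,j=1] A[i]=0<=B[j]=2 take 0 → i++
[i=2,j=1] A[i]=2<=B[j]=2 take 2 → i++
[i=3,j=1] A[i]=3>B[j]=2 take 2 → j++
[i=3,j=2] A[i]=3<=B[j]=10 take 3 → i++
[i=4,j=2] A[i]=4<=B[j]=10 take 4 → i++
[i=5,j=2] A[i]=12>B[j]=10 take 10 → j++
[i=5,j=3] A[i]=12<=B[j]=16 take 12 → i++
[i=6,j=3] A[i]=19>B[j]=16 take 16 → j++
[i=6,j=4] A[i]=19>B[j]=18 take 18 → j++
[i=6,j=5] A[i]=19<=B[j]=19 take 19 → i++
[i=7,j=5] A[i]=24>B[j]=19 take 19 → j++
[i=7,j=6] A[i]=24>B[j]=21 take 21 → j++
[i=7,j=7] A[i]=24<=B[j]=26 take 24 → i++
[i=8,j=7] A[i]=30>B[j]=26 take 26 → j++
[i=8,j=8] A[i]=30<=B[j]=30 take 30 → i++
[i=9,j=8] A[i]=32>B[j]=30 take 30 → j++
[i=9,j=9] A[i]=32<=B[j]=32 take 32 → i++
[i=10,j=9] A done, take B[j]=32 → j++

merged[7] = 12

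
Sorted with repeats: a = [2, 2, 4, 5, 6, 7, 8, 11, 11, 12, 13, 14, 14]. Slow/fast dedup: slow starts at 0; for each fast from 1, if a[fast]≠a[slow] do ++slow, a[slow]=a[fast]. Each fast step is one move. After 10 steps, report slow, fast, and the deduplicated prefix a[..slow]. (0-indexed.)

slow=0 fast=1: a[fast]=2=a[slow] dup, fast++
slow=0 fast=2: a[fast]=4≠a[slow]=2 write a[1]=4, slow++,fast++
slow=1 fast=3: a[fast]=5≠a[slow]=4 write a[2]=5, slow++,fast++
slow=2 fast=4: a[fast]=6≠a[slow]=5 write a[3]=6, slow++,fast++
slow=3 fast=5: a[fast]=7≠a[slow]=6 write a[4]=7, slow++,fast++
slow=4 fast=6: a[fast]=8≠a[slow]=7 write a[5]=8, slow++,fast++
slow=5 fast=7: a[fast]=11≠a[slow]=8 write a[6]=11, slow++,fast++
slow=6 fast=8: a[fast]=11=a[slow] dup, fast++
slow=6 fast=9: a[fast]=12≠a[slow]=11 write a[7]=12, slow++,fast++
slow=7 fast=10: a[fast]=13≠a[slow]=12 write a[8]=13, slow++,fast++

slow=8, fast=11, prefix=[2, 4, 5, 6, 7, 8, 11, 12, 13]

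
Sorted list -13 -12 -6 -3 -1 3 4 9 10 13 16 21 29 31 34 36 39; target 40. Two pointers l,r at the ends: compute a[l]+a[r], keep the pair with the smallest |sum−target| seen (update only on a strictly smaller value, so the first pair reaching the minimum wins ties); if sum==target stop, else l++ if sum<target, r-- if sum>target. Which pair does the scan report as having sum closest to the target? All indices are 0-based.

[0,16] -13+39=26 d=14 * → l++
[1,16] -12+39=27 d=13 * → l++
[2,16] -6+39=33 d=7 * → l++
[3,16] -3+39=36 d=4 * → l++
[4,16] -1+39=38 d=2 * → l++
[5,16] 3+39=42 d=2 → r--
[5,15] 3+36=39 d=1 * → l++
[6,15] 4+36=40 d=0 * → stop

pair (4, 36) with sum 40 (|Δ|=0)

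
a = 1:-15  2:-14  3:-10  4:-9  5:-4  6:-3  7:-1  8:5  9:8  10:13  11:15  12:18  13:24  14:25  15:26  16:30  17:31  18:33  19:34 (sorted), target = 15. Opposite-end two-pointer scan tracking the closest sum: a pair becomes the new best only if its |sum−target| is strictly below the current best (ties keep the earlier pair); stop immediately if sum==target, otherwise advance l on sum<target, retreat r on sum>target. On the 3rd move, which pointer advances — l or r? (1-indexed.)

[1,19] -15+34=19 d=4 * → r--
[1,18] -15+33=18 d=3 * → r--
[1,17] -15+31=16 d=1 * → r--

r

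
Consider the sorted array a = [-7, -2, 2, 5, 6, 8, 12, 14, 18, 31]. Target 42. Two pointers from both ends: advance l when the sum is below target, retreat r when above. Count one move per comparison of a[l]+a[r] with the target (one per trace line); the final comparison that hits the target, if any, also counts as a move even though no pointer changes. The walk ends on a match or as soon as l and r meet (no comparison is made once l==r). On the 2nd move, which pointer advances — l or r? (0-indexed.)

l

l=0 r=9: -7+31=24 <42, l++
l=1 r=9: -2+31=29 <42, l++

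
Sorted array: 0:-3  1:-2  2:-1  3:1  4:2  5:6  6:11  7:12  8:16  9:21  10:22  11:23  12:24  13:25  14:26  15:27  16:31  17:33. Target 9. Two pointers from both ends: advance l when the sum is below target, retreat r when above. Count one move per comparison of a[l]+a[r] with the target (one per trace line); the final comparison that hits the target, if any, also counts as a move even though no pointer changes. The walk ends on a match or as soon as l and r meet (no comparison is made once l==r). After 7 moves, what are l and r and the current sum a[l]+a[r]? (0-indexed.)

l=0, r=10, sum=19

l=0 r=17: -3+33=30 >9, r--
l=0 r=16: -3+31=28 >9, r--
l=0 r=15: -3+27=24 >9, r--
l=0 r=14: -3+26=23 >9, r--
l=0 r=13: -3+25=22 >9, r--
l=0 r=12: -3+24=21 >9, r--
l=0 r=11: -3+23=20 >9, r--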